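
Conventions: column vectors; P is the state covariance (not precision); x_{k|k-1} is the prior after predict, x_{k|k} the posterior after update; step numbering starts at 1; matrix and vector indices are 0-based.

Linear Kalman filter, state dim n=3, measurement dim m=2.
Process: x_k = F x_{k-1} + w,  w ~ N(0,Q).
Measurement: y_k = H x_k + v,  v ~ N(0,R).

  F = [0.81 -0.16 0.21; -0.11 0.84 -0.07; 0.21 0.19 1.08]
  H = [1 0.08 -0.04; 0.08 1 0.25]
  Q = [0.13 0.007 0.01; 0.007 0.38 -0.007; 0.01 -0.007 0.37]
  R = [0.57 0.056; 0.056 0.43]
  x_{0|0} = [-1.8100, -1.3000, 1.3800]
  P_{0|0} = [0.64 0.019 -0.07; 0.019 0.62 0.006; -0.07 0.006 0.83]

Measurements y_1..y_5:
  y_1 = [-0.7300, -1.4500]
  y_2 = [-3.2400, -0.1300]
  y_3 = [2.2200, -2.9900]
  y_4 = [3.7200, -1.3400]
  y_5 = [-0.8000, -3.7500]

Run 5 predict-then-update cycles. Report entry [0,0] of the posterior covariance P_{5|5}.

step 1: x^-=[-0.9683, -0.9895, 0.8633]  P^-=[0.5732 -0.1256 0.2254; -0.1256 0.8240 0.0321; 0.2254 0.0321 1.3609]  S=[1.1124 0.0828; 0.0828 1.3477]  K=[0.5018 -0.0482; -0.1006 0.6161; 0.1351 0.2814]  nu=[0.3520, -0.5989]  x^+=[-0.7628, -1.3939, 0.7424]  P^+=[0.2940 -0.0554 0.1571; -0.0554 0.3115 -0.1909; 0.1571 -0.1909 1.2277]
step 2: x^-=[-0.2390, -1.1389, 0.3767]  P^-=[0.4657 -0.1661 0.4921; -0.1661 0.6444 -0.2572; 0.4921 -0.2572 1.8147]  S=[0.9784 0.0860; 0.0860 1.0554]  K=[0.4459 -0.0419; -0.1550 0.5498; 0.3909 0.1916]  nu=[-2.8948, 0.9338]  x^+=[-1.5691, -0.1769, -0.5759]  P^+=[0.2725 -0.0959 0.3241; -0.0959 0.3166 -0.3250; 0.3241 -0.3250 1.6135]
step 3: x^-=[-1.3636, 0.0643, -0.9851]  P^-=[0.5450 -0.2373 0.7421; -0.2373 0.6756 -0.4335; 0.7421 -0.4335 2.2814]  S=[1.0284 0.0838; 0.0838 1.0266]  K=[0.4865 -0.0477; -0.2062 0.5508; 0.5875 0.1432]  nu=[3.5390, -2.6989]  x^+=[0.4869, -2.1523, 0.7076]  P^+=[0.3031 -0.1304 0.4517; -0.1304 0.3394 -0.4145; 0.4517 -0.4145 1.8913]
step 4: x^-=[0.8873, -1.9110, 0.4575]  P^-=[0.6363 -0.2983 0.9347; -0.2983 0.7122 -0.5539; 0.9347 -0.5539 2.6260]  S=[1.0961 0.0792; 0.0792 1.0231]  K=[0.5286 -0.0543; -0.2401 0.5560; 0.7079 0.1186]  nu=[3.0039, 0.3856]  x^+=[2.4541, -2.4178, 2.6296]  P^+=[0.3316 -0.1526 0.5292; -0.1526 0.3538 -0.4640; 0.5292 -0.4640 2.0491]
step 5: x^-=[2.9269, -2.4850, 2.8960]  P^-=[0.6978 -0.3360 1.0500; -0.3360 0.7346 -0.6222; 1.0500 -0.6222 2.8249]  S=[1.1432 0.0758; 0.0758 1.0228]  K=[0.5540 -0.0583; -0.2578 0.5590; 0.7690 0.1073]  nu=[-3.4123, -2.2232]  x^+=[1.1663, -2.8481, 0.0336]  P^+=[0.3483 -0.1640 0.5683; -0.1640 0.3609 -0.4874; 0.5683 -0.4874 2.1247]

P_post[0,0] = 0.3483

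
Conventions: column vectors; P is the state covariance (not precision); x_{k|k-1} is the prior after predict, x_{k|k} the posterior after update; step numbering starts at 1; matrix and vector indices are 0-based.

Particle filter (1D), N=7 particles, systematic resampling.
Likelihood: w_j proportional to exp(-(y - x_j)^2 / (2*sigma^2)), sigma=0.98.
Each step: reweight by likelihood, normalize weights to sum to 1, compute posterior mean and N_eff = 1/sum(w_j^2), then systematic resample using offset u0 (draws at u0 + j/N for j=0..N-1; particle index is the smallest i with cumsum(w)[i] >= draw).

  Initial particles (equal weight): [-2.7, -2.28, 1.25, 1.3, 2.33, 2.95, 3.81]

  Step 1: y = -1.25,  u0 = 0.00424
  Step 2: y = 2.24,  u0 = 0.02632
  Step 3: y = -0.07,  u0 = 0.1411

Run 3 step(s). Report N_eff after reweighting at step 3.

step 1: w=[0.3401, 0.5849, 0.0392, 0.0344, 0.0013, 0.0001, 0.0000]  mean=-2.1546  Neff=2.1717  idx=[0, 0, 0, 1, 1, 1, 1]
step 2: w=[0.0289, 0.0289, 0.0289, 0.2284, 0.2284, 0.2284, 0.2284]  mean=-2.3164  Neff=4.7374  idx=[0, 3, 3, 4, 5, 5, 6]
step 3: w=[0.0547, 0.1576, 0.1576, 0.1576, 0.1576, 0.1576, 0.1576]  mean=-2.3030  Neff=6.5820  idx=[1, 2, 3, 4, 5, 6, 6]

N_eff = 6.5820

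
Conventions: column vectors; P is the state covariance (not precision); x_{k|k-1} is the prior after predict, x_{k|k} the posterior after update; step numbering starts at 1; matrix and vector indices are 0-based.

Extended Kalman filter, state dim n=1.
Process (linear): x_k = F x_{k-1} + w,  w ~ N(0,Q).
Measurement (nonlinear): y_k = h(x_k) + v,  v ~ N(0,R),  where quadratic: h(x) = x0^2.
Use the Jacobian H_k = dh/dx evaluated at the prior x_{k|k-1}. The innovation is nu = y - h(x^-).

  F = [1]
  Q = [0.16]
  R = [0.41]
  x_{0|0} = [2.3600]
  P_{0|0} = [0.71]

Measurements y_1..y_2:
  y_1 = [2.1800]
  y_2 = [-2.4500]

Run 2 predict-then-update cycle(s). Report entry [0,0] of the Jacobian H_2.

H_jac[0,0] = 3.3135

step 1: x^-=[2.3600]  P^-=[0.8700]  H_jac=[4.7200]  S=[19.7922]  K=[0.2075]  nu=[-3.3896]  x^+=[1.6567]  P^+=[0.0180]
step 2: x^-=[1.6567]  P^-=[0.1780]  H_jac=[3.3135]  S=[2.3645]  K=[0.2495]  nu=[-5.1948]  x^+=[0.3608]  P^+=[0.0309]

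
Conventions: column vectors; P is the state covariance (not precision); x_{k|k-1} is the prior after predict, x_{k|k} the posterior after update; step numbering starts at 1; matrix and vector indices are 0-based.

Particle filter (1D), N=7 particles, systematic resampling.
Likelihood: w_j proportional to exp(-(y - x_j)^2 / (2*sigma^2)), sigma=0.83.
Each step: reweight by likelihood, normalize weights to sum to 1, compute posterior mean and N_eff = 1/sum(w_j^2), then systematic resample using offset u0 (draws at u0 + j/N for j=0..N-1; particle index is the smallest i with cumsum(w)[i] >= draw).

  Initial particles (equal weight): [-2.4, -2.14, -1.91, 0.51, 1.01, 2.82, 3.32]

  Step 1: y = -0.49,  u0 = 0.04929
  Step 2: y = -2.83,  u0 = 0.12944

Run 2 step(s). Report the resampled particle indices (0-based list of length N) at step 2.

resampled_idx = [0, 0, 0, 1, 1, 2, 2]

step 1: w=[0.0632, 0.1237, 0.2065, 0.4319, 0.1743, 0.0003, 0.0000]  mean=-0.4136  Neff=3.5858  idx=[0, 2, 2, 3, 3, 3, 4]
step 2: w=[0.4467, 0.2764, 0.2764, 0.0002, 0.0002, 0.0002, 0.0000]  mean=-2.1277  Neff=2.8380  idx=[0, 0, 0, 1, 1, 2, 2]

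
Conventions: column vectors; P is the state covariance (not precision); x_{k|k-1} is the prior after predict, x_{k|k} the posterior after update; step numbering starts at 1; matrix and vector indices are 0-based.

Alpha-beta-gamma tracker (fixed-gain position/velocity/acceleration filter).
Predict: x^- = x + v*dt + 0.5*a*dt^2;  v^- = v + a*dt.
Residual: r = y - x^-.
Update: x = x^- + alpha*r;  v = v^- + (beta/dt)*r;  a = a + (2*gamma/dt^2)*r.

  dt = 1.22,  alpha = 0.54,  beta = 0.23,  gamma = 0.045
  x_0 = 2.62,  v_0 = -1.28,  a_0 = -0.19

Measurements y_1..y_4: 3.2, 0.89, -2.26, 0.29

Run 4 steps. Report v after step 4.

v_post = -0.9836

step 1: x_pred=0.9170  r=2.2830  x^+=2.1498  v^+=-1.0814  a^+=-0.0520
step 2: x_pred=0.7919  r=0.0981  x^+=0.8449  v^+=-1.1263  a^+=-0.0460
step 3: x_pred=-0.5635  r=-1.6965  x^+=-1.4796  v^+=-1.5023  a^+=-0.1486
step 4: x_pred=-3.4229  r=3.7129  x^+=-1.4180  v^+=-0.9836  a^+=0.0759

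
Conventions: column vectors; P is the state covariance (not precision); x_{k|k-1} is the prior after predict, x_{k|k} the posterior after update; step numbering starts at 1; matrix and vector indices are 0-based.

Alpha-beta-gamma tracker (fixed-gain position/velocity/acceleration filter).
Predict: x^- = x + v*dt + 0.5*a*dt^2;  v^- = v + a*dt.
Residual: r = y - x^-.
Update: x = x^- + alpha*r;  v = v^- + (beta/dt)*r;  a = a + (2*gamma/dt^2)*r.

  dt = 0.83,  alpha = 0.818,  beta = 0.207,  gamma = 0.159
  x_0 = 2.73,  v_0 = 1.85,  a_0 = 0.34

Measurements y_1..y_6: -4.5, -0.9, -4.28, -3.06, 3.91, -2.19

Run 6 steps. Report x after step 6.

x_post = -1.3405

step 1: x_pred=4.3826  r=-8.8826  x^+=-2.8834  v^+=-0.0831  a^+=-3.7603
step 2: x_pred=-4.2476  r=3.3476  x^+=-1.5093  v^+=-2.3692  a^+=-2.2150
step 3: x_pred=-4.2387  r=-0.0413  x^+=-4.2725  v^+=-4.2180  a^+=-2.2341
step 4: x_pred=-8.5430  r=5.4830  x^+=-4.0579  v^+=-4.7049  a^+=0.2969
step 5: x_pred=-7.8607  r=11.7707  x^+=1.7677  v^+=-1.5229  a^+=5.7303
step 6: x_pred=2.4776  r=-4.6676  x^+=-1.3405  v^+=2.0692  a^+=3.5757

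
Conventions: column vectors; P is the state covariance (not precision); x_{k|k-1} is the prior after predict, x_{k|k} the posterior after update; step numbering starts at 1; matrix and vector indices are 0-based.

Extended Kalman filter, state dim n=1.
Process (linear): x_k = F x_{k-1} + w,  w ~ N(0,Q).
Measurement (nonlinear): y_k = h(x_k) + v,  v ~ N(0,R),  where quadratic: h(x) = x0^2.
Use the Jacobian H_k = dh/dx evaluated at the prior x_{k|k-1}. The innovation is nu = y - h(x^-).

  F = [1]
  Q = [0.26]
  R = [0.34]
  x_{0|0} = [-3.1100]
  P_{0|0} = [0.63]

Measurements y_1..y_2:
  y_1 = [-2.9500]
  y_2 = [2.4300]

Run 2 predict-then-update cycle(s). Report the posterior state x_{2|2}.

x_post = [-1.5396]

step 1: x^-=[-3.1100]  P^-=[0.8900]  H_jac=[-6.2200]  S=[34.7727]  K=[-0.1592]  nu=[-12.6221]  x^+=[-1.1006]  P^+=[0.0087]
step 2: x^-=[-1.1006]  P^-=[0.2687]  H_jac=[-2.2011]  S=[1.6419]  K=[-0.3602]  nu=[1.2188]  x^+=[-1.5396]  P^+=[0.0556]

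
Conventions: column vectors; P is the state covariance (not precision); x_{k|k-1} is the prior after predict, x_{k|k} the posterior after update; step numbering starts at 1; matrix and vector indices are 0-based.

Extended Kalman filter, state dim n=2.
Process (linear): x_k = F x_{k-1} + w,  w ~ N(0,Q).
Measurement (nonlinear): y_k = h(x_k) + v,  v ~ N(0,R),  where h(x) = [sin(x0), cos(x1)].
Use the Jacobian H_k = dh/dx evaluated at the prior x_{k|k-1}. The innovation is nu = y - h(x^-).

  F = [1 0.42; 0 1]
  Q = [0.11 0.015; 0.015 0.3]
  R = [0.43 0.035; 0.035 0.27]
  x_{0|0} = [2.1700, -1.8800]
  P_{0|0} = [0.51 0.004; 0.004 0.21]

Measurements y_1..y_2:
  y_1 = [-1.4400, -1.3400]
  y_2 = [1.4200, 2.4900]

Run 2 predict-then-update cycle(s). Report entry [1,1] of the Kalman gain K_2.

K[1,1] = 0.6468

step 1: x^-=[1.3804, -1.8800]  P^-=[0.6604 0.1072; 0.1072 0.5100]  H_jac=[0.1892 0.0000; 0.0000 0.9526]  S=[0.4537 0.0543; 0.0543 0.7328]  K=[0.2611 0.1200; -0.0350 0.6656]  nu=[-2.4219, -1.0357]  x^+=[0.6237, -2.4846]  P^+=[0.6155 0.0436; 0.0436 0.1874]
step 2: x^-=[-0.4198, -2.4846]  P^-=[0.7952 0.1373; 0.1373 0.4874]  H_jac=[0.9132 0.0000; 0.0000 0.6107]  S=[1.0931 0.1116; 0.1116 0.4518]  K=[0.6621 0.0221; 0.0487 0.6468]  nu=[1.8276, 3.2818]  x^+=[0.8627, -0.2729]  P^+=[0.3126 0.0477; 0.0477 0.2887]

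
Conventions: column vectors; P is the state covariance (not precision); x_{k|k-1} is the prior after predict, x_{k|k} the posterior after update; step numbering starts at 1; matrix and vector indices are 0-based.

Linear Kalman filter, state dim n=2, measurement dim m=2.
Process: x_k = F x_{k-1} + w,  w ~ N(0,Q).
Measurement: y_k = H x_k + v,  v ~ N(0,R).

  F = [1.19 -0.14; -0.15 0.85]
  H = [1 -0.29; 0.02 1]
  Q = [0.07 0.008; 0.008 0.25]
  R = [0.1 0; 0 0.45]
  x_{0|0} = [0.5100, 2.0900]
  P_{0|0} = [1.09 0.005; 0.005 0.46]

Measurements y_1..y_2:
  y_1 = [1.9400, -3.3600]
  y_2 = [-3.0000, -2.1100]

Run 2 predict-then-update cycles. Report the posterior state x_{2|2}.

x_post = [-1.5102, -0.7823]

step 1: x^-=[0.3143, 1.7000]  P^-=[1.6209 -0.2361; -0.2361 0.6056]  S=[1.9088 -0.3780; -0.3780 1.0468]  K=[0.9117 0.1346; -0.1099 0.5343]  nu=[2.1187, -5.0663]  x^+=[1.5641, -1.2399]  P^+=[0.1081 0.0584; 0.0584 0.2393]
step 2: x^-=[2.0349, -1.2885]  P^-=[0.2083 0.0205; 0.0205 0.4104]  S=[0.3309 -0.0944; -0.0944 0.8613]  K=[0.6397 0.0988; -0.1667 0.4587]  nu=[-5.4085, -0.8622]  x^+=[-1.5102, -0.7823]  P^+=[0.0764 0.0429; 0.0429 0.2056]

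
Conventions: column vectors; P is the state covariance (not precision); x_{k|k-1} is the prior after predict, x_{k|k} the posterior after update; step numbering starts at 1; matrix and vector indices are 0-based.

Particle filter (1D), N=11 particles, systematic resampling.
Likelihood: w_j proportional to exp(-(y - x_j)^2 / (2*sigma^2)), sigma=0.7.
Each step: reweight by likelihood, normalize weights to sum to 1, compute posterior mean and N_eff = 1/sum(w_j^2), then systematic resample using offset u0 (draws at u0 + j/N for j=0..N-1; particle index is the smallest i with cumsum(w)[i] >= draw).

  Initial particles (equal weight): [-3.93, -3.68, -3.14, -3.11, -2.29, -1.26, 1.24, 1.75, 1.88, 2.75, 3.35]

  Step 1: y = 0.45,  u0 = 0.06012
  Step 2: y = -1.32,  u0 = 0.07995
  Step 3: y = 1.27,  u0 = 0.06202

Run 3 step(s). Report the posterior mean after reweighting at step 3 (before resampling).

step 1: w=[0.0000, 0.0000, 0.0000, 0.0000, 0.0005, 0.0570, 0.5963, 0.2009, 0.1399, 0.0051, 0.0002]  mean=1.2957  Neff=2.3880  idx=[6, 6, 6, 6, 6, 6, 6, 7, 7, 8, 8]
step 2: w=[0.1398, 0.1398, 0.1398, 0.1398, 0.1398, 0.1398, 0.1398, 0.0075, 0.0075, 0.0032, 0.0032]  mean=1.2518  Neff=7.3029  idx=[0, 1, 1, 2, 3, 3, 4, 5, 5, 6, 8]
step 3: w=[0.0927, 0.0927, 0.0927, 0.0927, 0.0927, 0.0927, 0.0927, 0.0927, 0.0927, 0.0927, 0.0733]  mean=1.2774  Neff=10.9590  idx=[0, 1, 2, 3, 4, 5, 6, 7, 8, 9, 10]

post_mean = 1.2774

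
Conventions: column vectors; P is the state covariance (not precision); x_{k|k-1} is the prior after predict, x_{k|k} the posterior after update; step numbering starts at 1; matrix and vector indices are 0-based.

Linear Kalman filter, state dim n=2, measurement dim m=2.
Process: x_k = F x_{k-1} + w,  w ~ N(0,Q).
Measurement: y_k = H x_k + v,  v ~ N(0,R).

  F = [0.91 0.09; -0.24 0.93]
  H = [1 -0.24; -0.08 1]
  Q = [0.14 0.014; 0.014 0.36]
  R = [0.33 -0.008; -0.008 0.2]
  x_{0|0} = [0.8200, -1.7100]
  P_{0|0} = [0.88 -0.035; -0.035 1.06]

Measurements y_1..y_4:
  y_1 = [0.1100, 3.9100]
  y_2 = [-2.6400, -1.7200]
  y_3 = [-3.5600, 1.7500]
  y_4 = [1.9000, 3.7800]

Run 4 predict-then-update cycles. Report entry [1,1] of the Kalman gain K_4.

step 1: x^-=[0.5923, -1.7871]  P^-=[0.8716 -0.1183; -0.1183 1.3431]  S=[1.3357 -0.5207; -0.5207 1.5676]  K=[0.7203 0.1193; 0.0074 0.8653]  nu=[-0.9112, 5.7445]  x^+=[0.6211, 3.1767]  P^+=[0.2458 0.0378; 0.0378 0.1760]
step 2: x^-=[0.8511, 2.8053]  P^-=[0.3512 0.0062; 0.0062 0.5095]  S=[0.7075 -0.1521; -0.1521 0.7108]  K=[0.5111 0.0785; -0.0107 0.7139]  nu=[-2.8179, -4.4572]  x^+=[-0.9391, -0.3466]  P^+=[0.1742 0.0256; 0.0256 0.1449]
step 3: x^-=[-0.8857, -0.0970]  P^-=[0.2896 0.0092; 0.0092 0.4840]  S=[0.6431 -0.1380; -0.1380 0.6843]  K=[0.4625 0.0728; -0.0155 0.7030]  nu=[-2.6975, 1.7761]  x^+=[-2.0041, 1.1935]  P^+=[0.1577 0.0235; 0.0235 0.1426]
step 4: x^-=[-1.7163, 1.5910]  P^-=[0.2756 0.0109; 0.0109 0.4819]  S=[0.6281 -0.1346; -0.1346 0.6820]  K=[0.4501 0.0725; -0.0163 0.7022]  nu=[3.9982, 2.0517]  x^+=[0.2320, 2.9664]  P^+=[0.1535 0.0232; 0.0232 0.1424]

K[1,1] = 0.7022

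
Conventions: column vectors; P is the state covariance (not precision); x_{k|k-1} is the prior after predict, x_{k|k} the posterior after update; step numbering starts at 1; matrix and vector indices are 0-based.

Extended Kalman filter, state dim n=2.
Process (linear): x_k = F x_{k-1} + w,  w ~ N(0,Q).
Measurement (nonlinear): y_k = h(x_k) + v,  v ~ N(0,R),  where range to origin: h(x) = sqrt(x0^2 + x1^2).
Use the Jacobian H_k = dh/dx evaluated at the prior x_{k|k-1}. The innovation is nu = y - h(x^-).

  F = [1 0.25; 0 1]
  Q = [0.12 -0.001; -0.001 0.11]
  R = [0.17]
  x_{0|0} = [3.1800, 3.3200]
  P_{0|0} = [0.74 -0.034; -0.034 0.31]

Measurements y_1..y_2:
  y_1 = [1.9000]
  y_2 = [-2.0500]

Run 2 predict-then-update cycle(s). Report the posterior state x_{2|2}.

step 1: x^-=[4.0100, 3.3200]  P^-=[0.8624 0.0425; 0.0425 0.4200]  H_jac=[0.7703 0.6377]  S=[0.8942]  K=[0.7731; 0.3361]  nu=[-3.3060]  x^+=[1.4540, 2.2087]  P^+=[0.3279 -0.1899; -0.1899 0.3190]
step 2: x^-=[2.0062, 2.2087]  P^-=[0.3728 -0.1112; -0.1112 0.4290]  H_jac=[0.6723 0.7402]  S=[0.4630]  K=[0.3638; 0.5245]  nu=[-5.0338]  x^+=[0.1751, -0.4313]  P^+=[0.3116 -0.1995; -0.1995 0.3016]

x_post = [0.1751, -0.4313]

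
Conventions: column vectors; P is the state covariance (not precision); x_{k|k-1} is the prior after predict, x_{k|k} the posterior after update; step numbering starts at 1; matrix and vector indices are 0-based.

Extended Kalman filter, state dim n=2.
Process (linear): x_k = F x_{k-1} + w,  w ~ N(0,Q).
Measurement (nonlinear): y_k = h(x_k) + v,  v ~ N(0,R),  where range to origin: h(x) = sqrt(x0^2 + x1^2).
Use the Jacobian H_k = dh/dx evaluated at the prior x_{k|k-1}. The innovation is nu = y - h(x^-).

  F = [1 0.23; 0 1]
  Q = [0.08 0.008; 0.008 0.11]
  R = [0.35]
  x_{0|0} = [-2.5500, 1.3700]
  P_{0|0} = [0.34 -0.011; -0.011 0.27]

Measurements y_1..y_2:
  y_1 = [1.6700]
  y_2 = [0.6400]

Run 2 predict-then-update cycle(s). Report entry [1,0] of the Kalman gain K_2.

K[1,0] = 0.1874

step 1: x^-=[-2.2349, 1.3700]  P^-=[0.4292 0.0591; 0.0591 0.3800]  H_jac=[-0.8526 0.5226]  S=[0.7131]  K=[-0.4698; 0.2078]  nu=[-0.9514]  x^+=[-1.7879, 1.1723]  P^+=[0.2718 0.1287; 0.1287 0.3492]
step 2: x^-=[-1.5183, 1.1723]  P^-=[0.4295 0.2171; 0.2171 0.4592]  H_jac=[-0.7915 0.6111]  S=[0.5806]  K=[-0.3571; 0.1874]  nu=[-1.2782]  x^+=[-1.0619, 0.9327]  P^+=[0.3555 0.2559; 0.2559 0.4388]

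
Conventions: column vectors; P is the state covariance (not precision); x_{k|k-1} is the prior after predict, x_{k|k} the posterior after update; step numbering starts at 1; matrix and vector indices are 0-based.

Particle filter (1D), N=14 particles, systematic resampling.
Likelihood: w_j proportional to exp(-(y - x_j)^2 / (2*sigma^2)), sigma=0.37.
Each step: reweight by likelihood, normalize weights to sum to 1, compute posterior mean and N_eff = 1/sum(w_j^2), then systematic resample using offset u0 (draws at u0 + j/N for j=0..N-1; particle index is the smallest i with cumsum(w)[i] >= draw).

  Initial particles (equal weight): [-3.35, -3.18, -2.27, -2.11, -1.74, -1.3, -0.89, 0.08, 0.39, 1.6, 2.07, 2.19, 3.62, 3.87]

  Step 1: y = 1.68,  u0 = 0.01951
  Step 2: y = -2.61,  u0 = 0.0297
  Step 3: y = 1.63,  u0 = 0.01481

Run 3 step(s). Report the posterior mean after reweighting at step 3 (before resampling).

step 1: w=[0.0000, 0.0000, 0.0000, 0.0000, 0.0000, 0.0000, 0.0000, 0.0000, 0.0012, 0.5036, 0.2958, 0.1994, 0.0000, 0.0000]  mean=1.8552  Neff=2.6256  idx=[9, 9, 9, 9, 9, 9, 9, 10, 10, 10, 10, 11, 11, 11]
step 2: w=[0.1429, 0.1429, 0.1429, 0.1429, 0.1429, 0.1429, 0.1429, 0.0000, 0.0000, 0.0000, 0.0000, 0.0000, 0.0000, 0.0000]  mean=1.6000  Neff=7.0000  idx=[0, 0, 1, 1, 2, 2, 3, 3, 4, 4, 5, 5, 6, 6]
step 3: w=[0.0714, 0.0714, 0.0714, 0.0714, 0.0714, 0.0714, 0.0714, 0.0714, 0.0714, 0.0714, 0.0714, 0.0714, 0.0714, 0.0714]  mean=1.6000  Neff=14.0000  idx=[0, 1, 2, 3, 4, 5, 6, 7, 8, 9, 10, 11, 12, 13]

post_mean = 1.6000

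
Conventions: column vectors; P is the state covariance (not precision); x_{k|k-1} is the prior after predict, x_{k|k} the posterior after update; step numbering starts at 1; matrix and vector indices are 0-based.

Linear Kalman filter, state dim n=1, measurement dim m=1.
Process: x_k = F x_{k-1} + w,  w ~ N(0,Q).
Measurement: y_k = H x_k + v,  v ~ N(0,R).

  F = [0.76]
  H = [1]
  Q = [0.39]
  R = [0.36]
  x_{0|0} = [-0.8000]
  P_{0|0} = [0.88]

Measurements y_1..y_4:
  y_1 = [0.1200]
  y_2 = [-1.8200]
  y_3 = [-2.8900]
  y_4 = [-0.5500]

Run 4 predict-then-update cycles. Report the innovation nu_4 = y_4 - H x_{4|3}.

innov = [1.0081]

step 1: x^-=[-0.6080]  P^-=[0.8983]  S=[1.2583]  K=[0.7139]  nu=[0.7280]  x^+=[-0.0883]  P^+=[0.2570]
step 2: x^-=[-0.0671]  P^-=[0.5384]  S=[0.8984]  K=[0.5993]  nu=[-1.7529]  x^+=[-1.1176]  P^+=[0.2158]
step 3: x^-=[-0.8494]  P^-=[0.5146]  S=[0.8746]  K=[0.5884]  nu=[-2.0406]  x^+=[-2.0501]  P^+=[0.2118]
step 4: x^-=[-1.5581]  P^-=[0.5123]  S=[0.8723]  K=[0.5873]  nu=[1.0081]  x^+=[-0.9660]  P^+=[0.2114]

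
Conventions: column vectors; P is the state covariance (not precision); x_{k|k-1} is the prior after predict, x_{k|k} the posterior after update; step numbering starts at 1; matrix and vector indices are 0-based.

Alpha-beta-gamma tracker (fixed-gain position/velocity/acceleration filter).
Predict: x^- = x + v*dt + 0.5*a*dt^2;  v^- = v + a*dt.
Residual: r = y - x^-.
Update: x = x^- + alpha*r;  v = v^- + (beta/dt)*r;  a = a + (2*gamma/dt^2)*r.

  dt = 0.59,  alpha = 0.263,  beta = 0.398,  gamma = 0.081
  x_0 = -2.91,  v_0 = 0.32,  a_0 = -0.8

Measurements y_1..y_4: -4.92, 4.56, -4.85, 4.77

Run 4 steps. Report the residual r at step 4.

step 1: x_pred=-2.8604  r=-2.0596  x^+=-3.4021  v^+=-1.5413  a^+=-1.7585
step 2: x_pred=-4.6176  r=9.1776  x^+=-2.2039  v^+=3.6121  a^+=2.5126
step 3: x_pred=0.3646  r=-5.2146  x^+=-1.0068  v^+=1.5769  a^+=0.0858
step 4: x_pred=-0.0615  r=4.8315  x^+=1.2092  v^+=4.8868  a^+=2.3343

resid = 4.8315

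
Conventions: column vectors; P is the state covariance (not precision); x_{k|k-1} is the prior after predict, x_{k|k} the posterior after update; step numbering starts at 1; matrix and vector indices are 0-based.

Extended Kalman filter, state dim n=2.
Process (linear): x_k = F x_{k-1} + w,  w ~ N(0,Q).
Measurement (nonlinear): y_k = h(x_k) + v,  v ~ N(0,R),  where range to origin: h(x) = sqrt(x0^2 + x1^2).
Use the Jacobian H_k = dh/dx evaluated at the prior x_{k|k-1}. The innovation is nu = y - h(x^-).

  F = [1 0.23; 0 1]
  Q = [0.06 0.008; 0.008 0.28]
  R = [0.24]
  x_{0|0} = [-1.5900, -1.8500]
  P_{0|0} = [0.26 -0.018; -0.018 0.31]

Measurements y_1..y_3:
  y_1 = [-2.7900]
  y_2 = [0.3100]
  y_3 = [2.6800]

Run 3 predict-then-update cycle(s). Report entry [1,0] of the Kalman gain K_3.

K[1,0] = 0.5751

step 1: x^-=[-2.0155, -1.8500]  P^-=[0.3281 0.0613; 0.0613 0.5900]  H_jac=[-0.7367 -0.6762]  S=[0.7489]  K=[-0.3781; -0.5930]  nu=[-5.5258]  x^+=[0.0738, 1.4268]  P^+=[0.2210 -0.1066; -0.1066 0.3266]
step 2: x^-=[0.4020, 1.4268]  P^-=[0.2493 -0.0235; -0.0235 0.6066]  H_jac=[0.2712 0.9625]  S=[0.8081]  K=[0.0557; 0.7147]  nu=[-1.1724]  x^+=[0.3368, 0.5889]  P^+=[0.2468 -0.0556; -0.0556 0.1939]
step 3: x^-=[0.4722, 0.5889]  P^-=[0.2914 -0.0031; -0.0031 0.4739]  H_jac=[0.6255 0.7802]  S=[0.6395]  K=[0.2813; 0.5751]  nu=[1.9251]  x^+=[1.0138, 1.6962]  P^+=[0.2408 -0.1065; -0.1065 0.2623]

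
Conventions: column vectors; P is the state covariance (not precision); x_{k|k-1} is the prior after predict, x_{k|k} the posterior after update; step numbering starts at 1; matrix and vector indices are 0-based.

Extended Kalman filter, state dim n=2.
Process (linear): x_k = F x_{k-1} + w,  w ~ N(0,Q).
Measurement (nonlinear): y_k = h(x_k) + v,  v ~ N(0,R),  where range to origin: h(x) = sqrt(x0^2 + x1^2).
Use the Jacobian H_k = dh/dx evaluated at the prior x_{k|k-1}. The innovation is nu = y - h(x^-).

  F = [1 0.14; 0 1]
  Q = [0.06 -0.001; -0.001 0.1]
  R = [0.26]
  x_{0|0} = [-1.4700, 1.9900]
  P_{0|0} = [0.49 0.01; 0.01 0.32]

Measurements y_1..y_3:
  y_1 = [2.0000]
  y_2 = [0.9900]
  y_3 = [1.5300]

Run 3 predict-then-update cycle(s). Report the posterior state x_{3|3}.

x_post = [-0.5337, 1.3838]

step 1: x^-=[-1.1914, 1.9900]  P^-=[0.5591 0.0538; 0.0538 0.4200]  H_jac=[-0.5137 0.8580]  S=[0.6693]  K=[-0.3601; 0.4971]  nu=[-0.3194]  x^+=[-1.0764, 1.8312]  P^+=[0.4723 0.1736; 0.1736 0.2546]
step 2: x^-=[-0.8200, 1.8312]  P^-=[0.5859 0.2083; 0.2083 0.3546]  H_jac=[-0.4087 0.9127]  S=[0.4979]  K=[-0.0992; 0.4791]  nu=[-1.0164]  x^+=[-0.7192, 1.3443]  P^+=[0.5810 0.2319; 0.2319 0.2403]
step 3: x^-=[-0.5310, 1.3443]  P^-=[0.7106 0.2646; 0.2646 0.3403]  H_jac=[-0.3674 0.9301]  S=[0.4695]  K=[-0.0320; 0.4671]  nu=[0.0846]  x^+=[-0.5337, 1.3838]  P^+=[0.7101 0.2716; 0.2716 0.2379]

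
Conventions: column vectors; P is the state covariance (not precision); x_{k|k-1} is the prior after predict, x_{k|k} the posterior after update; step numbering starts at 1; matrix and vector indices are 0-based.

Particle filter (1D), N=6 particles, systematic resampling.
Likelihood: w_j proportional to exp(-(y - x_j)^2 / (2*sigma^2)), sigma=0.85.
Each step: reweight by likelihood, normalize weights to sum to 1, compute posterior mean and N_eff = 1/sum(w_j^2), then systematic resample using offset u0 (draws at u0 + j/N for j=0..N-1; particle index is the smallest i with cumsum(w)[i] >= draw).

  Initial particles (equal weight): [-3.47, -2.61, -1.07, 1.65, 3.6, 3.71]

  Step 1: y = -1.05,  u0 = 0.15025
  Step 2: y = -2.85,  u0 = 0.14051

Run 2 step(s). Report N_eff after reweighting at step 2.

step 1: w=[0.0144, 0.1535, 0.8268, 0.0053, 0.0000, 0.0000]  mean=-1.3264  Neff=1.4136  idx=[1, 2, 2, 2, 2, 2]
step 2: w=[0.6326, 0.0735, 0.0735, 0.0735, 0.0735, 0.0735]  mean=-2.0442  Neff=2.3410  idx=[0, 0, 0, 1, 3, 5]

N_eff = 2.3410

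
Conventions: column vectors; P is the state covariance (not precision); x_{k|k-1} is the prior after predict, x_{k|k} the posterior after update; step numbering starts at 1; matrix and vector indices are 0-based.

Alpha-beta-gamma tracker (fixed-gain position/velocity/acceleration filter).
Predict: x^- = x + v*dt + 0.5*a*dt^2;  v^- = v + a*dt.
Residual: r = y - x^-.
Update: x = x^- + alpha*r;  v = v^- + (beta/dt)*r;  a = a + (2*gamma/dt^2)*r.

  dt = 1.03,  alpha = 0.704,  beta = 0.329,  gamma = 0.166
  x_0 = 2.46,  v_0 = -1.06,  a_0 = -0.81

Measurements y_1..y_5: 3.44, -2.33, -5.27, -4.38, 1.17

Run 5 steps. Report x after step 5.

x_post = -2.0896

step 1: x_pred=0.9385  r=2.5015  x^+=2.6996  v^+=-1.0953  a^+=-0.0272
step 2: x_pred=1.5570  r=-3.8870  x^+=-1.1794  v^+=-2.3649  a^+=-1.2436
step 3: x_pred=-4.2749  r=-0.9951  x^+=-4.9755  v^+=-3.9636  a^+=-1.5550
step 4: x_pred=-9.8828  r=5.5028  x^+=-6.0088  v^+=-3.8076  a^+=0.1671
step 5: x_pred=-9.8420  r=11.0120  x^+=-2.0896  v^+=-0.1180  a^+=3.6132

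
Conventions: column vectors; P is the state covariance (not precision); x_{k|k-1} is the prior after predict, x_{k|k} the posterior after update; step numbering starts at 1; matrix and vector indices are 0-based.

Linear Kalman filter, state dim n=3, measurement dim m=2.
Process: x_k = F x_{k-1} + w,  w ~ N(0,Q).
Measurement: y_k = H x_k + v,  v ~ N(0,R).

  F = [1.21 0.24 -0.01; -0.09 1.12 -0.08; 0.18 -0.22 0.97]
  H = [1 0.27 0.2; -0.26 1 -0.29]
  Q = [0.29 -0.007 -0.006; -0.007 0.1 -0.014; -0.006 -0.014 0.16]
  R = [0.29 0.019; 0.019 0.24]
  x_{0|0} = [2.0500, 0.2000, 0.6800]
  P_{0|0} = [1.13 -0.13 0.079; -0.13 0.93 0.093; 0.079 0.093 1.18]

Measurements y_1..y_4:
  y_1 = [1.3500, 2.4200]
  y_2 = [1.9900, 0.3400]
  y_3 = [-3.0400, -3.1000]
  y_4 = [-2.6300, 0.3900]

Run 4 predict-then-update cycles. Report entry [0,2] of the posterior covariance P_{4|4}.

P_post[0,2] = -0.2061

step 1: x^-=[2.5217, -0.0149, 0.9846]  P^-=[1.9203 -0.0629 0.3230; -0.0629 1.2940 -0.2872; 0.3230 -0.2872 1.3501]  S=[2.4228 -0.4131; -0.4131 2.0253]  K=[0.7843 -0.1639; 0.2195 0.7329; 0.1539 -0.3452]  nu=[-1.3646, 3.3761]  x^+=[0.8983, 2.1598, -0.3908]  P^+=[0.2694 -0.0142 -0.2063; -0.0142 0.2224 0.1586; -0.2063 0.1586 1.0075]
step 2: x^-=[1.6092, 2.3694, -0.6925]  P^-=[0.6933 0.0203 -0.1701; 0.0203 0.3590 0.0416; -0.1701 0.0416 0.9888]  S=[0.9965 -0.0396; -0.0396 0.6687]  K=[0.6621 -0.1263; 0.1466 0.5196; 0.0272 -0.2988]  nu=[-0.1204, -1.8118]  x^+=[1.7583, 1.4102, -0.1543]  P^+=[0.2392 -0.0197 -0.2212; -0.0197 0.1631 0.1403; -0.2212 0.1403 0.9277]
step 3: x^-=[2.4675, 1.4336, -0.1435]  P^-=[0.6429 0.0022 -0.1934; 0.0022 0.2881 0.0430; -0.1934 0.0430 0.9130]  S=[0.9189 -0.0499; -0.0499 0.5931]  K=[0.6512 -0.1288; 0.1221 0.4740; -0.0149 -0.2904]  nu=[-5.8659, -3.9336]  x^+=[-0.8459, -1.1475, 1.0862]  P^+=[0.2350 -0.0201 -0.2160; -0.0201 0.1469 0.1242; -0.2160 0.1242 0.8632]
step 4: x^-=[-1.3098, -1.2960, 1.1538]  P^-=[0.6356 -0.0022 -0.1904; -0.0022 0.2704 0.0336; -0.1904 0.0336 0.8601]  S=[0.9060 -0.0560; -0.0560 0.5786]  K=[0.6508 -0.1311; 0.1141 0.4625; -0.0282 -0.2901]  nu=[-1.2010, 1.6801]  x^+=[-2.3116, -0.6561, 0.7004]  P^+=[0.2324 -0.0184 -0.2061; -0.0184 0.1407 0.1116; -0.2061 0.1116 0.8116]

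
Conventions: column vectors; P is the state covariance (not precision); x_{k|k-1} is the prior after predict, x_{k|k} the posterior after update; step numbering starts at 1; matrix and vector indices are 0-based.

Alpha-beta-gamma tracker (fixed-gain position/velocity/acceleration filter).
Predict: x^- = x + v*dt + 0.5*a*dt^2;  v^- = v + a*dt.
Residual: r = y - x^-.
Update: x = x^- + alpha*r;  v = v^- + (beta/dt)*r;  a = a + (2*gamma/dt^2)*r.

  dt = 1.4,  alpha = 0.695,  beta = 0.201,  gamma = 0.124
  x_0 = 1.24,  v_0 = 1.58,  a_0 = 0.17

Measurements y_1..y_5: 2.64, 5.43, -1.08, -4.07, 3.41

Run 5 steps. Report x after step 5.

x_post = 0.3606

step 1: x_pred=3.6186  r=-0.9786  x^+=2.9385  v^+=1.6775  a^+=0.0462
step 2: x_pred=5.3322  r=0.0978  x^+=5.4002  v^+=1.7562  a^+=0.0585
step 3: x_pred=7.9162  r=-8.9962  x^+=1.6638  v^+=0.5466  a^+=-1.0797
step 4: x_pred=1.3709  r=-5.4409  x^+=-2.4105  v^+=-1.7462  a^+=-1.7682
step 5: x_pred=-6.5881  r=9.9981  x^+=0.3606  v^+=-2.7863  a^+=-0.5031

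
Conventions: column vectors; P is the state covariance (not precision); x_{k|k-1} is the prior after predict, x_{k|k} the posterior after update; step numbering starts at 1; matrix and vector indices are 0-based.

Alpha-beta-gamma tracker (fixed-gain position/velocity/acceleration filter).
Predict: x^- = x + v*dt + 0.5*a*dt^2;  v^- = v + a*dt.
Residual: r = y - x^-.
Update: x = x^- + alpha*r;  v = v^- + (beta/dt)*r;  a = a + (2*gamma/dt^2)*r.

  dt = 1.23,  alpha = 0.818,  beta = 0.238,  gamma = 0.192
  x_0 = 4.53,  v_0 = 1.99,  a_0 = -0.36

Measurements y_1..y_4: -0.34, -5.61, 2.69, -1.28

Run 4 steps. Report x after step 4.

x_post = -2.1164

step 1: x_pred=6.7054  r=-7.0454  x^+=0.9423  v^+=0.1839  a^+=-2.1482
step 2: x_pred=-0.4565  r=-5.1535  x^+=-4.6721  v^+=-3.4556  a^+=-3.4563
step 3: x_pred=-11.5369  r=14.2269  x^+=0.1007  v^+=-4.9539  a^+=0.1548
step 4: x_pred=-5.8756  r=4.5956  x^+=-2.1164  v^+=-3.8744  a^+=1.3212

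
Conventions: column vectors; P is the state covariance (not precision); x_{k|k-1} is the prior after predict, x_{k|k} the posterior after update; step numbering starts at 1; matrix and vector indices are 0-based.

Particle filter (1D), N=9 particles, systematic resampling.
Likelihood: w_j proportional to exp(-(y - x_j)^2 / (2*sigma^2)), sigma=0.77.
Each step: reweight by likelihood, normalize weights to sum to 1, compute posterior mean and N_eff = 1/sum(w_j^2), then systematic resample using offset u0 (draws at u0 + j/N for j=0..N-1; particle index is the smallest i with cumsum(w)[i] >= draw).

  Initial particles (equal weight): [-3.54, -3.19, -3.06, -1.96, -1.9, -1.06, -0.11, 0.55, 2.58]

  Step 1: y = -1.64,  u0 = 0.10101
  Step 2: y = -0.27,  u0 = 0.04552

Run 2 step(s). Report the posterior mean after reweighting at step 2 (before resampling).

post_mean = -0.8733

step 1: w=[0.0152, 0.0421, 0.0583, 0.2927, 0.3015, 0.2403, 0.0443, 0.0056, 0.0000]  mean=-1.7695  Neff=4.1369  idx=[2, 3, 3, 4, 4, 4, 5, 5, 6]
step 2: w=[0.0005, 0.0338, 0.0338, 0.0400, 0.0400, 0.0400, 0.2220, 0.2220, 0.3678]  mean=-0.8733  Neff=4.1498  idx=[2, 5, 6, 6, 7, 7, 8, 8, 8]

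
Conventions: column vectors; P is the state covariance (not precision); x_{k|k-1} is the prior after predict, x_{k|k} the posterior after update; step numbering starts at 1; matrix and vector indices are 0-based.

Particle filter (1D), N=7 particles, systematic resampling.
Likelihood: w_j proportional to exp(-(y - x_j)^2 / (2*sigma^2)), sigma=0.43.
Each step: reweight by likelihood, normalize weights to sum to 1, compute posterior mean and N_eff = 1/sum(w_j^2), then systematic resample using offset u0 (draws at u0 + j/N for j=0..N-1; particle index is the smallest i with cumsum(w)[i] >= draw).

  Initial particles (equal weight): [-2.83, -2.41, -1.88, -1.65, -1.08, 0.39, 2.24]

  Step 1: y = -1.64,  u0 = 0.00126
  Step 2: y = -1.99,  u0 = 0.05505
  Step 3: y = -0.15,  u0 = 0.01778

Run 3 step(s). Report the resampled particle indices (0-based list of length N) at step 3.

resampled_idx = [0, 3, 5, 5, 5, 6, 6]

step 1: w=[0.0087, 0.0803, 0.3414, 0.3988, 0.1708, 0.0000, 0.0000]  mean=-1.7024  Neff=3.2122  idx=[0, 2, 2, 2, 3, 3, 4]
step 2: w=[0.0321, 0.2094, 0.2094, 0.2094, 0.1583, 0.1583, 0.0231]  mean=-1.8192  Neff=5.4572  idx=[1, 1, 2, 3, 3, 4, 5]
step 3: w=[0.0502, 0.0502, 0.0502, 0.0502, 0.0502, 0.3744, 0.3744]  mean=-1.7078  Neff=3.4127  idx=[0, 3, 5, 5, 5, 6, 6]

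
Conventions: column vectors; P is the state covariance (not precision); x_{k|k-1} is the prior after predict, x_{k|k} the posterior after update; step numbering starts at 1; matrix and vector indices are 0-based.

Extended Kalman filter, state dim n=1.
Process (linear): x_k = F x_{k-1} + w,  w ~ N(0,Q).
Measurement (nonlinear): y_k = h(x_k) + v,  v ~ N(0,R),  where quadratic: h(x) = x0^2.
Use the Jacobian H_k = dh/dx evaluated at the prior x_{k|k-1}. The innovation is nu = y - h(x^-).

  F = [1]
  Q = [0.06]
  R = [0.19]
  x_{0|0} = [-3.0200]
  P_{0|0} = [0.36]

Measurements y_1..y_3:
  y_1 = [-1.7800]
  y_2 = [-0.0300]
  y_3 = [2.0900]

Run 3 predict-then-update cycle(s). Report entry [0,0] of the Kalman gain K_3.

step 1: x^-=[-3.0200]  P^-=[0.4200]  H_jac=[-6.0400]  S=[15.5123]  K=[-0.1635]  nu=[-10.9004]  x^+=[-1.2374]  P^+=[0.0051]
step 2: x^-=[-1.2374]  P^-=[0.0651]  H_jac=[-2.4748]  S=[0.5890]  K=[-0.2737]  nu=[-1.5612]  x^+=[-0.8101]  P^+=[0.0210]
step 3: x^-=[-0.8101]  P^-=[0.0810]  H_jac=[-1.6202]  S=[0.4027]  K=[-0.3260]  nu=[1.4338]  x^+=[-1.2775]  P^+=[0.0382]

K[0,0] = -0.3260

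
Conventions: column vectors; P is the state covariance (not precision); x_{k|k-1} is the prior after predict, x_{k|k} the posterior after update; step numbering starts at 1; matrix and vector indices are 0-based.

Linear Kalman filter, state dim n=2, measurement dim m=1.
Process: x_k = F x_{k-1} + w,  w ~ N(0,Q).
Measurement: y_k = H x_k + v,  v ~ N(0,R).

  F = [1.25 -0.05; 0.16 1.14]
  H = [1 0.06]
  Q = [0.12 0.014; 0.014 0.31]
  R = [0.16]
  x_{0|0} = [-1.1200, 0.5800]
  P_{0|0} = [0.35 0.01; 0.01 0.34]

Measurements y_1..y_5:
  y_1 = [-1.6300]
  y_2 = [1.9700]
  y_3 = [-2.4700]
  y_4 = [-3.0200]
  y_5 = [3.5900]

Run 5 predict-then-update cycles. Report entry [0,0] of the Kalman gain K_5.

step 1: x^-=[-1.4290, 0.4820]  P^-=[0.6665 0.0788; 0.0788 0.7645]  S=[0.8387]  K=[0.8003; 0.1486]  nu=[-0.2299]  x^+=[-1.6130, 0.4478]  P^+=[0.1293 -0.0210; -0.0210 0.7459]
step 2: x^-=[-2.0386, 0.2524]  P^-=[0.3265 -0.0324; -0.0324 1.2751]  S=[0.4872]  K=[0.6662; 0.0906]  nu=[3.9935]  x^+=[0.6218, 0.6141]  P^+=[0.1103 -0.0618; -0.0618 1.2711]
step 3: x^-=[0.7465, 0.7996]  P^-=[0.3032 -0.1239; -0.1239 1.9422]  S=[0.4554]  K=[0.6496; -0.0162]  nu=[-3.2645]  x^+=[-1.3741, 0.8526]  P^+=[0.1111 -0.1191; -0.1191 1.9421]
step 4: x^-=[-1.7603, 0.7521]  P^-=[0.3133 -0.2433; -0.2433 2.7933]  S=[0.4542]  K=[0.6577; -0.1666]  nu=[-1.3049]  x^+=[-2.6185, 0.9695]  P^+=[0.1168 -0.1935; -0.1935 2.7807]
step 5: x^-=[-3.3216, 0.6863]  P^-=[0.3337 -0.3953; -0.3953 3.8562]  S=[0.4602]  K=[0.6737; -0.3563]  nu=[6.8704]  x^+=[1.3068, -1.7616]  P^+=[0.1249 -0.2849; -0.2849 3.7978]

K[0,0] = 0.6737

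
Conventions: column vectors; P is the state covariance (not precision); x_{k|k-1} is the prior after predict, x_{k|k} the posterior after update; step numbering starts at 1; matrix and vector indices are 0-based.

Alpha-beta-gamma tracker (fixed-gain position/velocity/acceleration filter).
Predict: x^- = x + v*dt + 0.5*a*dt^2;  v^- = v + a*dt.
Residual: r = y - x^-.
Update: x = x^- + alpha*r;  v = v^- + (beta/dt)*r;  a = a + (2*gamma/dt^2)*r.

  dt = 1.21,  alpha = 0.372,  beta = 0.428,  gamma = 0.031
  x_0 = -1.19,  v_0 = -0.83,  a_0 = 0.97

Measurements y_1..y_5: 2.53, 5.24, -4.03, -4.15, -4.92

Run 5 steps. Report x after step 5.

x_post = -1.9749

step 1: x_pred=-1.4842  r=4.0142  x^+=0.0091  v^+=1.7636  a^+=1.1400
step 2: x_pred=2.9776  r=2.2624  x^+=3.8192  v^+=3.9433  a^+=1.2358
step 3: x_pred=9.4952  r=-13.5252  x^+=4.4638  v^+=0.6545  a^+=0.6630
step 4: x_pred=5.7411  r=-9.8911  x^+=2.0616  v^+=-2.0419  a^+=0.2442
step 5: x_pred=-0.2304  r=-4.6896  x^+=-1.9749  v^+=-3.4053  a^+=0.0456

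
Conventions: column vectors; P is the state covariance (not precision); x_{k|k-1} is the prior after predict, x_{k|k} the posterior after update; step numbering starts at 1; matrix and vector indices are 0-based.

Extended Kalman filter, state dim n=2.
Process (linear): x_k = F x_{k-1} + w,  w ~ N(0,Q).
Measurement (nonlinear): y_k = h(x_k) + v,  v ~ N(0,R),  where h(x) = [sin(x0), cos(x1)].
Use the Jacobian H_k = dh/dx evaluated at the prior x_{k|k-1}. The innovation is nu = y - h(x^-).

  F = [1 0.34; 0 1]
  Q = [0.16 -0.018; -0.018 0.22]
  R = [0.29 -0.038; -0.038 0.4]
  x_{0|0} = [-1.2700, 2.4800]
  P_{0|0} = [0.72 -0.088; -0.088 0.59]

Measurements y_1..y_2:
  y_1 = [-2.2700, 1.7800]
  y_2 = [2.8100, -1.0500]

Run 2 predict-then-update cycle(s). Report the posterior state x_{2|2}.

step 1: x^-=[-0.4268, 2.4800]  P^-=[0.8884 0.0946; 0.0946 0.8100]  H_jac=[0.9103 0.0000; 0.0000 -0.6144]  S=[1.0261 -0.0909; -0.0909 0.7057]  K=[0.7898 0.0194; 0.0217 -0.7023]  nu=[-1.8560, 2.5690]  x^+=[-1.8429, 0.6354]  P^+=[0.2508 0.0362; 0.0362 0.4586]
step 2: x^-=[-1.6269, 0.6354]  P^-=[0.4885 0.1742; 0.1742 0.6786]  H_jac=[-0.0560 0.0000; 0.0000 -0.5935]  S=[0.2915 -0.0322; -0.0322 0.6390]  K=[-0.1124 -0.1674; -0.1037 -0.6355]  nu=[3.8084, -1.8548]  x^+=[-1.7444, 1.4192]  P^+=[0.4681 0.1056; 0.1056 0.4217]

x_post = [-1.7444, 1.4192]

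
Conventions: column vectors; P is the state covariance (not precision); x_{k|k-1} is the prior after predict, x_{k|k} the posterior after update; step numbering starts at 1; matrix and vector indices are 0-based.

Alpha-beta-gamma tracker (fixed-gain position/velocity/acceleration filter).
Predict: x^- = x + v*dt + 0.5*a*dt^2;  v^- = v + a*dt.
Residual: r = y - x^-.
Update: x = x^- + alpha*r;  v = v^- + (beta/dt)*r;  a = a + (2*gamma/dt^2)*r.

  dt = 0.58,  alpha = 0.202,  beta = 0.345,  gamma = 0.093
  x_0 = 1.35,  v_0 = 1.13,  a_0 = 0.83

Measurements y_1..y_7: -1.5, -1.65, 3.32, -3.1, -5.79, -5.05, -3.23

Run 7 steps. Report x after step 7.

x_post = -7.9822

step 1: x_pred=2.1450  r=-3.6450  x^+=1.4087  v^+=-0.5568  a^+=-1.1854
step 2: x_pred=0.8864  r=-2.5364  x^+=0.3741  v^+=-2.7530  a^+=-2.5878
step 3: x_pred=-1.6579  r=4.9779  x^+=-0.6524  v^+=-1.2929  a^+=0.1646
step 4: x_pred=-1.3746  r=-1.7254  x^+=-1.7231  v^+=-2.2238  a^+=-0.7894
step 5: x_pred=-3.1457  r=-2.6443  x^+=-3.6798  v^+=-4.2545  a^+=-2.2515
step 6: x_pred=-6.5262  r=1.4762  x^+=-6.2280  v^+=-4.6823  a^+=-1.4353
step 7: x_pred=-9.1852  r=5.9552  x^+=-7.9822  v^+=-1.9725  a^+=1.8574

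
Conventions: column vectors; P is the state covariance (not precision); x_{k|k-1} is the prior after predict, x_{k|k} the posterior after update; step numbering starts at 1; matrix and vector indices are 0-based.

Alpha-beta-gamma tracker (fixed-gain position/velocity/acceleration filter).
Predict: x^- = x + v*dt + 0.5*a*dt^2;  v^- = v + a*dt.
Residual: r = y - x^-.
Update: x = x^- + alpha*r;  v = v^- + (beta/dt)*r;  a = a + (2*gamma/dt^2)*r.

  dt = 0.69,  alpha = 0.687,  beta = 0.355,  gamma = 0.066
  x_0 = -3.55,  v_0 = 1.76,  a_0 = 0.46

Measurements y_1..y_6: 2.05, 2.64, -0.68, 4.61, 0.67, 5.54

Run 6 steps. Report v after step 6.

v_post = 0.5904

step 1: x_pred=-2.2261  r=4.2761  x^+=0.7116  v^+=4.2774  a^+=1.6456
step 2: x_pred=4.0547  r=-1.4147  x^+=3.0828  v^+=4.6850  a^+=1.2533
step 3: x_pred=6.6138  r=-7.2938  x^+=1.6030  v^+=1.7972  a^+=-0.7689
step 4: x_pred=2.6600  r=1.9500  x^+=3.9996  v^+=2.2699  a^+=-0.2283
step 5: x_pred=5.5115  r=-4.8415  x^+=2.1854  v^+=-0.3785  a^+=-1.5706
step 6: x_pred=1.5503  r=3.9897  x^+=4.2912  v^+=0.5904  a^+=-0.4644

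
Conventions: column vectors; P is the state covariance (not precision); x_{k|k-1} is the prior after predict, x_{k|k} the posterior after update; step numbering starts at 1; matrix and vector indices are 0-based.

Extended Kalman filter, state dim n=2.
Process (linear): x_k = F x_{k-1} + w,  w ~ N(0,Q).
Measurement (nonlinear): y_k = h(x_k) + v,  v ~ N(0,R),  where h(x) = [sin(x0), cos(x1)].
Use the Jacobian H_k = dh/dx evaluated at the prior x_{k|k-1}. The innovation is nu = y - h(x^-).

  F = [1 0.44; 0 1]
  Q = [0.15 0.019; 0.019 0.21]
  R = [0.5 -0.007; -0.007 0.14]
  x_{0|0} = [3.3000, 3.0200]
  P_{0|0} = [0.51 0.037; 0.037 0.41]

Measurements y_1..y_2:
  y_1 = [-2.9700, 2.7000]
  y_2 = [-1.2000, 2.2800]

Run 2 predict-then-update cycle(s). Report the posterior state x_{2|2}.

step 1: x^-=[4.6288, 3.0200]  P^-=[0.7719 0.2364; 0.2364 0.6200]  H_jac=[-0.0835 0.0000; 0.0000 -0.1213]  S=[0.5054 -0.0046; -0.0046 0.1491]  K=[-0.1293 -0.1963; -0.0437 -0.5056]  nu=[-1.9735, 3.6926]  x^+=[4.1592, 1.2390]  P^+=[0.7580 0.2191; 0.2191 0.5811]
step 2: x^-=[4.7044, 1.2390]  P^-=[1.2133 0.4938; 0.4938 0.7911]  H_jac=[-0.0080 0.0000; 0.0000 -0.9455]  S=[0.5001 -0.0033; -0.0033 0.8472]  K=[-0.0230 -0.5512; -0.0137 -0.8829]  nu=[-0.2000, 1.9543]  x^+=[3.6319, -0.4838]  P^+=[0.9557 0.0814; 0.0814 0.1306]

x_post = [3.6319, -0.4838]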